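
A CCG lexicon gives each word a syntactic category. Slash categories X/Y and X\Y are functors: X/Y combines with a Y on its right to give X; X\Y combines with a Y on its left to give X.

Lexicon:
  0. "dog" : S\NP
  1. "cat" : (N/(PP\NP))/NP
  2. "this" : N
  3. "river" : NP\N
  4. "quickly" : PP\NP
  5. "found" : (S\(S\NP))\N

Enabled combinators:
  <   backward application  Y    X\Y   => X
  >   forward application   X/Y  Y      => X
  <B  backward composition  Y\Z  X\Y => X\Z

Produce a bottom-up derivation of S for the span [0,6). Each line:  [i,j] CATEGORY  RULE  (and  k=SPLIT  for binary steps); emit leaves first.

[0,6] S   <
  [0,1] "dog" : S\NP
  [1,6] S\(S\NP)   <
    [1,5] N   >
      [1,4] N/(PP\NP)   >
        [1,2] "cat" : (N/(PP\NP))/NP
        [2,4] NP   <
          [2,3] "this" : N
          [3,4] "river" : NP\N
      [4,5] "quickly" : PP\NP
    [5,6] "found" : (S\(S\NP))\N

[0,1] S\NP  lex  "dog"
[1,2] (N/(PP\NP))/NP  lex  "cat"
[2,3] N  lex  "this"
[3,4] NP\N  lex  "river"
[2,4] NP  <  k=3
[1,4] N/(PP\NP)  >  k=2
[4,5] PP\NP  lex  "quickly"
[1,5] N  >  k=4
[5,6] (S\(S\NP))\N  lex  "found"
[1,6] S\(S\NP)  <  k=5
[0,6] S  <  k=1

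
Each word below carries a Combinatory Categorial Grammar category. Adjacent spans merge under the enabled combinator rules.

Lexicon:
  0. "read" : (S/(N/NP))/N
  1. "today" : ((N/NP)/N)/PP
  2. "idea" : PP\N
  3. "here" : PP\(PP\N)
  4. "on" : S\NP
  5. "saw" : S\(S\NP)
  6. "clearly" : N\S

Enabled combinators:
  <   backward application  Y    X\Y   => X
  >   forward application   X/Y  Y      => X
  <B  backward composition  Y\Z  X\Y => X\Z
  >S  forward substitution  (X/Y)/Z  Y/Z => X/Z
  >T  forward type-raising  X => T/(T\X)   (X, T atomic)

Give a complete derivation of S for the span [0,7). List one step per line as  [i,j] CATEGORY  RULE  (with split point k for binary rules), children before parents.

[0,1] (S/(N/NP))/N  lex  "read"
[1,2] ((N/NP)/N)/PP  lex  "today"
[2,3] PP\N  lex  "idea"
[3,4] PP\(PP\N)  lex  "here"
[2,4] PP  <  k=3
[1,4] (N/NP)/N  >  k=2
[0,4] S/N  >S  k=1
[4,5] S\NP  lex  "on"
[5,6] S\(S\NP)  lex  "saw"
[4,6] S  <  k=5
[6,7] N\S  lex  "clearly"
[4,7] N  <  k=6
[0,7] S  >  k=4

[0,7] S   >
  [0,4] S/N   >S
    [0,1] "read" : (S/(N/NP))/N
    [1,4] (N/NP)/N   >
      [1,2] "today" : ((N/NP)/N)/PP
      [2,4] PP   <
        [2,3] "idea" : PP\N
        [3,4] "here" : PP\(PP\N)
  [4,7] N   <
    [4,6] S   <
      [4,5] "on" : S\NP
      [5,6] "saw" : S\(S\NP)
    [6,7] "clearly" : N\S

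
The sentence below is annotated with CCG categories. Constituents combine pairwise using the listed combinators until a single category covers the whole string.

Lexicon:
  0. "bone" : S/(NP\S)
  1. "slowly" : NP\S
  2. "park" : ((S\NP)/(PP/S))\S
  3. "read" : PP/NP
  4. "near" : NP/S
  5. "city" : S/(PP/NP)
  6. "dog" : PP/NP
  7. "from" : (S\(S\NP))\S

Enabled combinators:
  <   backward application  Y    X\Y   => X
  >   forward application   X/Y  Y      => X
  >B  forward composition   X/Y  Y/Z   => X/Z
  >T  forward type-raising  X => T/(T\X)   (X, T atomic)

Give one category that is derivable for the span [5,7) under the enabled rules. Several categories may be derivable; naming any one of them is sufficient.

S

[0,8] S   <
  [0,5] S\NP   >
    [0,3] (S\NP)/(PP/S)   <
      [0,2] S   >
        [0,1] "bone" : S/(NP\S)
        [1,2] "slowly" : NP\S
      [2,3] "park" : ((S\NP)/(PP/S))\S
    [3,5] PP/S   >B
      [3,4] "read" : PP/NP
      [4,5] "near" : NP/S
  [5,8] S\(S\NP)   <
    [5,7] S   >
      [5,6] "city" : S/(PP/NP)
      [6,7] "dog" : PP/NP
    [7,8] "from" : (S\(S\NP))\S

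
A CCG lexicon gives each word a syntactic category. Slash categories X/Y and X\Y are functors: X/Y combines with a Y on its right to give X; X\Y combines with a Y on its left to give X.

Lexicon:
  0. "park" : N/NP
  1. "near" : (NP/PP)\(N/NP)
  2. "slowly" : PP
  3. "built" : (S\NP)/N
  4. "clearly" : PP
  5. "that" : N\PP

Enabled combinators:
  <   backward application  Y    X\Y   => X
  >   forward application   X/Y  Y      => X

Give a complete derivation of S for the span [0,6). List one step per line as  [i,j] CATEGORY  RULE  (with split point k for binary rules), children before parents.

[0,1] N/NP  lex  "park"
[1,2] (NP/PP)\(N/NP)  lex  "near"
[0,2] NP/PP  <  k=1
[2,3] PP  lex  "slowly"
[0,3] NP  >  k=2
[3,4] (S\NP)/N  lex  "built"
[4,5] PP  lex  "clearly"
[5,6] N\PP  lex  "that"
[4,6] N  <  k=5
[3,6] S\NP  >  k=4
[0,6] S  <  k=3

[0,6] S   <
  [0,3] NP   >
    [0,2] NP/PP   <
      [0,1] "park" : N/NP
      [1,2] "near" : (NP/PP)\(N/NP)
    [2,3] "slowly" : PP
  [3,6] S\NP   >
    [3,4] "built" : (S\NP)/N
    [4,6] N   <
      [4,5] "clearly" : PP
      [5,6] "that" : N\PP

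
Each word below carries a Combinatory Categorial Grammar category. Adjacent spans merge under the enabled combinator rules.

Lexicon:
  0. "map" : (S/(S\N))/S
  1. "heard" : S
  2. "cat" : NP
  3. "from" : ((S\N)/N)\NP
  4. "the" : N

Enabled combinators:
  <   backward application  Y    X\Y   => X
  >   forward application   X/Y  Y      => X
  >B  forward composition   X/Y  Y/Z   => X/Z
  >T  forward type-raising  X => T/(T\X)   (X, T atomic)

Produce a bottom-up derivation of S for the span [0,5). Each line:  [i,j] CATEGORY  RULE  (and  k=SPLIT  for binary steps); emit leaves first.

[0,1] (S/(S\N))/S  lex  "map"
[1,2] S  lex  "heard"
[0,2] S/(S\N)  >  k=1
[2,3] NP  lex  "cat"
[3,4] ((S\N)/N)\NP  lex  "from"
[2,4] (S\N)/N  <  k=3
[4,5] N  lex  "the"
[2,5] S\N  >  k=4
[0,5] S  >  k=2

[0,5] S   >
  [0,2] S/(S\N)   >
    [0,1] "map" : (S/(S\N))/S
    [1,2] "heard" : S
  [2,5] S\N   >
    [2,4] (S\N)/N   <
      [2,3] "cat" : NP
      [3,4] "from" : ((S\N)/N)\NP
    [4,5] "the" : N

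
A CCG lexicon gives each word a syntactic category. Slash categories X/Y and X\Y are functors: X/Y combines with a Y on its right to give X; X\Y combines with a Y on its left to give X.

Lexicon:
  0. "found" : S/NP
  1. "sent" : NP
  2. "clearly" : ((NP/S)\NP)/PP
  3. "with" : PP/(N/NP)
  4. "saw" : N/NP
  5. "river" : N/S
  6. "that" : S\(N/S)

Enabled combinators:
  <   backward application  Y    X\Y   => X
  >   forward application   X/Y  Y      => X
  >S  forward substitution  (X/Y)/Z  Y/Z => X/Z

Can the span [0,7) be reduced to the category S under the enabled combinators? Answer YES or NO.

[0,7] S   >
  [0,1] "found" : S/NP
  [1,7] NP   >
    [1,5] NP/S   <
      [1,2] "sent" : NP
      [2,5] (NP/S)\NP   >
        [2,3] "clearly" : ((NP/S)\NP)/PP
        [3,5] PP   >
          [3,4] "with" : PP/(N/NP)
          [4,5] "saw" : N/NP
    [5,7] S   <
      [5,6] "river" : N/S
      [6,7] "that" : S\(N/S)

YES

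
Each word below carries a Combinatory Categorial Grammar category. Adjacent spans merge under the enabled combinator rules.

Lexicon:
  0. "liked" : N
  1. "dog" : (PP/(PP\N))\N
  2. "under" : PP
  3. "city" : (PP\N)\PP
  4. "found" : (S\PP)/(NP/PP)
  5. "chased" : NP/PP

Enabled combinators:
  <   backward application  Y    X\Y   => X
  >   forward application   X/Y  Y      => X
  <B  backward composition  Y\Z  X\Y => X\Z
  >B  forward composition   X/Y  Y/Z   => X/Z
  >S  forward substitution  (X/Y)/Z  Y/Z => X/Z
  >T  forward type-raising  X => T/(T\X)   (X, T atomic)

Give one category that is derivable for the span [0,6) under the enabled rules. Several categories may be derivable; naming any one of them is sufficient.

[0,6] S   <
  [0,4] PP   >
    [0,2] PP/(PP\N)   <
      [0,1] "liked" : N
      [1,2] "dog" : (PP/(PP\N))\N
    [2,4] PP\N   <
      [2,3] "under" : PP
      [3,4] "city" : (PP\N)\PP
  [4,6] S\PP   >
    [4,5] "found" : (S\PP)/(NP/PP)
    [5,6] "chased" : NP/PP

S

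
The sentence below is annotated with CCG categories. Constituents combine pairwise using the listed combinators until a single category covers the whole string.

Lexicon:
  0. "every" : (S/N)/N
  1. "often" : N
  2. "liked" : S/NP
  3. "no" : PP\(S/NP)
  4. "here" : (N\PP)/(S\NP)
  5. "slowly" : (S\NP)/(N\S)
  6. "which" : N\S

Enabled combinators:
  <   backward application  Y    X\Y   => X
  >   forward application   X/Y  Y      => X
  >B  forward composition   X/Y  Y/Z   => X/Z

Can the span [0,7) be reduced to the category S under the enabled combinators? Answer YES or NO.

[0,7] S   >
  [0,2] S/N   >
    [0,1] "every" : (S/N)/N
    [1,2] "often" : N
  [2,7] N   <
    [2,4] PP   <
      [2,3] "liked" : S/NP
      [3,4] "no" : PP\(S/NP)
    [4,7] N\PP   >
      [4,5] "here" : (N\PP)/(S\NP)
      [5,7] S\NP   >
        [5,6] "slowly" : (S\NP)/(N\S)
        [6,7] "which" : N\S

YES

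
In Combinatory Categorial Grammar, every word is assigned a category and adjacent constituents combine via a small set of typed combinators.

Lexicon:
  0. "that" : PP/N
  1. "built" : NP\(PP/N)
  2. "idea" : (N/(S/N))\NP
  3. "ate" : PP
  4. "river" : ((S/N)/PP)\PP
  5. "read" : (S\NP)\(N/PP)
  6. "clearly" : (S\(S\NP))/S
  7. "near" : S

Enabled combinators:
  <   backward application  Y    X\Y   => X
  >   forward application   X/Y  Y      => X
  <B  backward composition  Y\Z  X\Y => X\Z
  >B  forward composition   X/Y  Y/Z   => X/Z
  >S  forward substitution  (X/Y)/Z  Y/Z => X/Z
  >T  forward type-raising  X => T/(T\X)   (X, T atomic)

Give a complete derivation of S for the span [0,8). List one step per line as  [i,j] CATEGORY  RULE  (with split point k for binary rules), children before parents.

[0,1] PP/N  lex  "that"
[1,2] NP\(PP/N)  lex  "built"
[0,2] NP  <  k=1
[2,3] (N/(S/N))\NP  lex  "idea"
[0,3] N/(S/N)  <  k=2
[3,4] PP  lex  "ate"
[4,5] ((S/N)/PP)\PP  lex  "river"
[3,5] (S/N)/PP  <  k=4
[0,5] N/PP  >B  k=3
[5,6] (S\NP)\(N/PP)  lex  "read"
[0,6] S\NP  <  k=5
[6,7] (S\(S\NP))/S  lex  "clearly"
[7,8] S  lex  "near"
[6,8] S\(S\NP)  >  k=7
[0,8] S  <  k=6

[0,8] S   <
  [0,6] S\NP   <
    [0,5] N/PP   >B
      [0,3] N/(S/N)   <
        [0,2] NP   <
          [0,1] "that" : PP/N
          [1,2] "built" : NP\(PP/N)
        [2,3] "idea" : (N/(S/N))\NP
      [3,5] (S/N)/PP   <
        [3,4] "ate" : PP
        [4,5] "river" : ((S/N)/PP)\PP
    [5,6] "read" : (S\NP)\(N/PP)
  [6,8] S\(S\NP)   >
    [6,7] "clearly" : (S\(S\NP))/S
    [7,8] "near" : S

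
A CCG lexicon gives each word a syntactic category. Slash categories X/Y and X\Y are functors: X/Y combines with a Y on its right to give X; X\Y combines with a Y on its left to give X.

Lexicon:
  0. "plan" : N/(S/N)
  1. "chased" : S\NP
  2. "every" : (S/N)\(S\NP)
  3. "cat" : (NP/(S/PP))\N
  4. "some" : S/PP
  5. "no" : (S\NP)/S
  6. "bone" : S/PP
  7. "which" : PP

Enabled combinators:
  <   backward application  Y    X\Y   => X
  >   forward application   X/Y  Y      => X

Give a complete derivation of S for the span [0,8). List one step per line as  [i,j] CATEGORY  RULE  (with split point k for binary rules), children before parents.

[0,1] N/(S/N)  lex  "plan"
[1,2] S\NP  lex  "chased"
[2,3] (S/N)\(S\NP)  lex  "every"
[1,3] S/N  <  k=2
[0,3] N  >  k=1
[3,4] (NP/(S/PP))\N  lex  "cat"
[0,4] NP/(S/PP)  <  k=3
[4,5] S/PP  lex  "some"
[0,5] NP  >  k=4
[5,6] (S\NP)/S  lex  "no"
[6,7] S/PP  lex  "bone"
[7,8] PP  lex  "which"
[6,8] S  >  k=7
[5,8] S\NP  >  k=6
[0,8] S  <  k=5

[0,8] S   <
  [0,5] NP   >
    [0,4] NP/(S/PP)   <
      [0,3] N   >
        [0,1] "plan" : N/(S/N)
        [1,3] S/N   <
          [1,2] "chased" : S\NP
          [2,3] "every" : (S/N)\(S\NP)
      [3,4] "cat" : (NP/(S/PP))\N
    [4,5] "some" : S/PP
  [5,8] S\NP   >
    [5,6] "no" : (S\NP)/S
    [6,8] S   >
      [6,7] "bone" : S/PP
      [7,8] "which" : PP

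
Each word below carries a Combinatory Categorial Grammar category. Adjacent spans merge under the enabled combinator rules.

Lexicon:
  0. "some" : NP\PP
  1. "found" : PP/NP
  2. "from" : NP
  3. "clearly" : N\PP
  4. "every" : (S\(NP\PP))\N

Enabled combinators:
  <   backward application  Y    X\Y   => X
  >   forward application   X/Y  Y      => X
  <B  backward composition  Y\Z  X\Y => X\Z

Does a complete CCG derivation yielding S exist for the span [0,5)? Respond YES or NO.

YES

[0,5] S   <
  [0,1] "some" : NP\PP
  [1,5] S\(NP\PP)   <
    [1,4] N   <
      [1,3] PP   >
        [1,2] "found" : PP/NP
        [2,3] "from" : NP
      [3,4] "clearly" : N\PP
    [4,5] "every" : (S\(NP\PP))\N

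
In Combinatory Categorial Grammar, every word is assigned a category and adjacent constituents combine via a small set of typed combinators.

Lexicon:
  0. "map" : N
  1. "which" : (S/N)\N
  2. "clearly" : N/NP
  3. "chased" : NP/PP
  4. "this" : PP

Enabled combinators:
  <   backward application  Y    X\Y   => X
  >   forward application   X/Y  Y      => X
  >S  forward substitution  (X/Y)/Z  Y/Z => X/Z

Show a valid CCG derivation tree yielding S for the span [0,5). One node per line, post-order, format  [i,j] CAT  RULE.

[0,5] S   >
  [0,2] S/N   <
    [0,1] "map" : N
    [1,2] "which" : (S/N)\N
  [2,5] N   >
    [2,3] "clearly" : N/NP
    [3,5] NP   >
      [3,4] "chased" : NP/PP
      [4,5] "this" : PP

[0,1] N  lex  "map"
[1,2] (S/N)\N  lex  "which"
[0,2] S/N  <  k=1
[2,3] N/NP  lex  "clearly"
[3,4] NP/PP  lex  "chased"
[4,5] PP  lex  "this"
[3,5] NP  >  k=4
[2,5] N  >  k=3
[0,5] S  >  k=2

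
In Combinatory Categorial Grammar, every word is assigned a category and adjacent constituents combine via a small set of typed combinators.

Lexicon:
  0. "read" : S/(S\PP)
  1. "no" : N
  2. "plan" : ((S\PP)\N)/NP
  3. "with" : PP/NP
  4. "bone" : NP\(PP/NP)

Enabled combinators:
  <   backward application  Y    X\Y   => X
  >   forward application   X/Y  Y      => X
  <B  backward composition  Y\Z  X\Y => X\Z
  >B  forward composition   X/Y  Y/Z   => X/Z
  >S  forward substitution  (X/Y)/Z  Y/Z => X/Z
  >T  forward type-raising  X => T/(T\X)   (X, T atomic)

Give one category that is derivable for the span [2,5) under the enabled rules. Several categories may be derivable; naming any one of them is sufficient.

[0,5] S   >
  [0,1] "read" : S/(S\PP)
  [1,5] S\PP   <
    [1,2] "no" : N
    [2,5] (S\PP)\N   >
      [2,3] "plan" : ((S\PP)\N)/NP
      [3,5] NP   <
        [3,4] "with" : PP/NP
        [4,5] "bone" : NP\(PP/NP)

(S\PP)\N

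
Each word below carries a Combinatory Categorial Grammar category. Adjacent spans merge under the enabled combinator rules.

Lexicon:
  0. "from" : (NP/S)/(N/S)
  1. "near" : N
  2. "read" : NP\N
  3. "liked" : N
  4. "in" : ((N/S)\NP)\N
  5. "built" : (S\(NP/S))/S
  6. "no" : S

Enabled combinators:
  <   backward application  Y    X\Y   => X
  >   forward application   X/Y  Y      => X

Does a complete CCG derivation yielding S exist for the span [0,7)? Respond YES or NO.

[0,7] S   <
  [0,5] NP/S   >
    [0,1] "from" : (NP/S)/(N/S)
    [1,5] N/S   <
      [1,3] NP   <
        [1,2] "near" : N
        [2,3] "read" : NP\N
      [3,5] (N/S)\NP   <
        [3,4] "liked" : N
        [4,5] "in" : ((N/S)\NP)\N
  [5,7] S\(NP/S)   >
    [5,6] "built" : (S\(NP/S))/S
    [6,7] "no" : S

YES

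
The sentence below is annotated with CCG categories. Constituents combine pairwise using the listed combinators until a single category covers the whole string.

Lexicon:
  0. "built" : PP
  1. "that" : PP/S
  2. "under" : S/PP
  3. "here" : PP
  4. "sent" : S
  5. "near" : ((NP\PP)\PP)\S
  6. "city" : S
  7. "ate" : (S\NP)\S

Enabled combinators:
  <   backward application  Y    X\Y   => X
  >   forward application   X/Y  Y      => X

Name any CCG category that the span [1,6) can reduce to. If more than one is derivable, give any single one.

[0,8] S   <
  [0,6] NP   <
    [0,1] "built" : PP
    [1,6] NP\PP   <
      [1,4] PP   >
        [1,2] "that" : PP/S
        [2,4] S   >
          [2,3] "under" : S/PP
          [3,4] "here" : PP
      [4,6] (NP\PP)\PP   <
        [4,5] "sent" : S
        [5,6] "near" : ((NP\PP)\PP)\S
  [6,8] S\NP   <
    [6,7] "city" : S
    [7,8] "ate" : (S\NP)\S

NP\PP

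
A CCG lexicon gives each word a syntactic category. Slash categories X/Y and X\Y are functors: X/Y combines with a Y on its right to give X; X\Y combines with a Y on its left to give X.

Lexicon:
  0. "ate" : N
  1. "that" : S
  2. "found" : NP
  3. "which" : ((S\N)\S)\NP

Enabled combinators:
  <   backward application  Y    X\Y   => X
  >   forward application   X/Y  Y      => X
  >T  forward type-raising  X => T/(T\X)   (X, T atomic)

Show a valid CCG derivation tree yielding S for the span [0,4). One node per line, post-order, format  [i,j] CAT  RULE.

[0,4] S   >
  [0,1] S/(S\N)   >T
    [0,1] "ate" : N
  [1,4] S\N   <
    [1,2] "that" : S
    [2,4] (S\N)\S   <
      [2,3] "found" : NP
      [3,4] "which" : ((S\N)\S)\NP

[0,1] N  lex  "ate"
[0,1] S/(S\N)  >T
[1,2] S  lex  "that"
[2,3] NP  lex  "found"
[3,4] ((S\N)\S)\NP  lex  "which"
[2,4] (S\N)\S  <  k=3
[1,4] S\N  <  k=2
[0,4] S  >  k=1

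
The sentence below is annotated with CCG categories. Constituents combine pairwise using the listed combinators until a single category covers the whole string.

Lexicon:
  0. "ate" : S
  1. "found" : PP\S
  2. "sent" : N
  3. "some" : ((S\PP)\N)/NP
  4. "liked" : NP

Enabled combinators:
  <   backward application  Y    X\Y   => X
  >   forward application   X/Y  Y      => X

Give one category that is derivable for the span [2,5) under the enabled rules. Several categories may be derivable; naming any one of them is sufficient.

[0,5] S   <
  [0,2] PP   <
    [0,1] "ate" : S
    [1,2] "found" : PP\S
  [2,5] S\PP   <
    [2,3] "sent" : N
    [3,5] (S\PP)\N   >
      [3,4] "some" : ((S\PP)\N)/NP
      [4,5] "liked" : NP

S\PP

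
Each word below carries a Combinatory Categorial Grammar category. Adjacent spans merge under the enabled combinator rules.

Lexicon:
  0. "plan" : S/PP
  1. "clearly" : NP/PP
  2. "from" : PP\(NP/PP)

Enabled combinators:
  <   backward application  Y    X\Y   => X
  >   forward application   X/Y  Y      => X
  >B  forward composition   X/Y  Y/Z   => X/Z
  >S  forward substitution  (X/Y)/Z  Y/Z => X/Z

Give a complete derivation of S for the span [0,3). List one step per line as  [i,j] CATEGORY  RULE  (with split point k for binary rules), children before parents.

[0,3] S   >
  [0,1] "plan" : S/PP
  [1,3] PP   <
    [1,2] "clearly" : NP/PP
    [2,3] "from" : PP\(NP/PP)

[0,1] S/PP  lex  "plan"
[1,2] NP/PP  lex  "clearly"
[2,3] PP\(NP/PP)  lex  "from"
[1,3] PP  <  k=2
[0,3] S  >  k=1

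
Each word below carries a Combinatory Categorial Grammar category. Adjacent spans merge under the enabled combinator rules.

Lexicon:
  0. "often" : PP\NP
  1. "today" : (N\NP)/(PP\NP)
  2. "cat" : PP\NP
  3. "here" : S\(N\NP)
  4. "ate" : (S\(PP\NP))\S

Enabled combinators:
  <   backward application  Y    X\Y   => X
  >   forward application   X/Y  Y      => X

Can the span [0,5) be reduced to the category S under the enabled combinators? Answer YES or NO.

[0,5] S   <
  [0,1] "often" : PP\NP
  [1,5] S\(PP\NP)   <
    [1,4] S   <
      [1,3] N\NP   >
        [1,2] "today" : (N\NP)/(PP\NP)
        [2,3] "cat" : PP\NP
      [3,4] "here" : S\(N\NP)
    [4,5] "ate" : (S\(PP\NP))\S

YES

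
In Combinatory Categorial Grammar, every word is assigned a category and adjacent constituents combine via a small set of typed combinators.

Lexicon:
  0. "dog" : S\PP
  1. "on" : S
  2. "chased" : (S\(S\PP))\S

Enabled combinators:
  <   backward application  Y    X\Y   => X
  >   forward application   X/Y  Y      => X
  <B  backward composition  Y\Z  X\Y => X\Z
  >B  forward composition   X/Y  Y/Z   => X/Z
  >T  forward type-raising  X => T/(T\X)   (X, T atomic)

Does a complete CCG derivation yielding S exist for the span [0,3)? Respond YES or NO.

[0,3] S   <
  [0,1] "dog" : S\PP
  [1,3] S\(S\PP)   <
    [1,2] "on" : S
    [2,3] "chased" : (S\(S\PP))\S

YES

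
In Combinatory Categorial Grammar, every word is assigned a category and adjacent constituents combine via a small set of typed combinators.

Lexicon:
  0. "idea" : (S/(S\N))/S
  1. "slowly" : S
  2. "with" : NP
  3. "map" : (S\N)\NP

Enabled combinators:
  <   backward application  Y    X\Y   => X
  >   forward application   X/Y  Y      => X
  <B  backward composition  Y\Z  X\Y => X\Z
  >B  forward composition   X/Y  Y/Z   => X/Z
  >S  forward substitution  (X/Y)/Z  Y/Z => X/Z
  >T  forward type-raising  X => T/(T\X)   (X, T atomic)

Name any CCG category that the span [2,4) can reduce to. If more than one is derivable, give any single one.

S\N

[0,4] S   >
  [0,2] S/(S\N)   >
    [0,1] "idea" : (S/(S\N))/S
    [1,2] "slowly" : S
  [2,4] S\N   <
    [2,3] "with" : NP
    [3,4] "map" : (S\N)\NP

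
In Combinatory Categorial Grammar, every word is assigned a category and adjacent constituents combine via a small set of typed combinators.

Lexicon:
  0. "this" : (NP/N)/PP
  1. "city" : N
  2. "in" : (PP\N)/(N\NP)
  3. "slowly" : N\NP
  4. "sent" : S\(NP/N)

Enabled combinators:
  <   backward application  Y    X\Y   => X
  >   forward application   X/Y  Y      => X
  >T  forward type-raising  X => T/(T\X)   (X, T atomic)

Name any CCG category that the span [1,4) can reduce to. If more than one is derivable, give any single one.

[0,5] S   <
  [0,4] NP/N   >
    [0,1] "this" : (NP/N)/PP
    [1,4] PP   <
      [1,2] "city" : N
      [2,4] PP\N   >
        [2,3] "in" : (PP\N)/(N\NP)
        [3,4] "slowly" : N\NP
  [4,5] "sent" : S\(NP/N)

PP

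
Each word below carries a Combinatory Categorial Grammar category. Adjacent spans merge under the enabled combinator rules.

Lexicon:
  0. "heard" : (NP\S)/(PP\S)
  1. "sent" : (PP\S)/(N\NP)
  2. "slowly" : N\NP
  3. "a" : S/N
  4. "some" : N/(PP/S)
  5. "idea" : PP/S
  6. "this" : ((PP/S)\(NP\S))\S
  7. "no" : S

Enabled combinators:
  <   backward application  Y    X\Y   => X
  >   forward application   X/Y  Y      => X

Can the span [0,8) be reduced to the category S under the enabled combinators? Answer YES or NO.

(NP\S)/(PP\S) (PP\S)/(N\NP) N\NP S/N N/(PP/S) PP/S ((PP/S)\(NP\S))\S S
CKY chart[0,8] = {PP}; S ∉ chart

NO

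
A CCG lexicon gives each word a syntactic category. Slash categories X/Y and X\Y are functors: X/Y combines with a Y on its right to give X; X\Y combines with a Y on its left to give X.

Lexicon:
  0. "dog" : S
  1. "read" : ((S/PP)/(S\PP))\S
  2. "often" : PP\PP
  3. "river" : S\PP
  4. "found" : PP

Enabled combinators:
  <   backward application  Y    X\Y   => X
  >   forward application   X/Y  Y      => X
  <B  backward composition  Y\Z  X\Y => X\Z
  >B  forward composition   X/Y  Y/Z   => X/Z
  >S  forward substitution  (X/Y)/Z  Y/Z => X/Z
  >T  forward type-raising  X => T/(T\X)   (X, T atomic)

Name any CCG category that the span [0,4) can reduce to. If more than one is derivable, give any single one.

[0,5] S   >
  [0,4] S/PP   >
    [0,2] (S/PP)/(S\PP)   <
      [0,1] "dog" : S
      [1,2] "read" : ((S/PP)/(S\PP))\S
    [2,4] S\PP   <B
      [2,3] "often" : PP\PP
      [3,4] "river" : S\PP
  [4,5] "found" : PP

S/PP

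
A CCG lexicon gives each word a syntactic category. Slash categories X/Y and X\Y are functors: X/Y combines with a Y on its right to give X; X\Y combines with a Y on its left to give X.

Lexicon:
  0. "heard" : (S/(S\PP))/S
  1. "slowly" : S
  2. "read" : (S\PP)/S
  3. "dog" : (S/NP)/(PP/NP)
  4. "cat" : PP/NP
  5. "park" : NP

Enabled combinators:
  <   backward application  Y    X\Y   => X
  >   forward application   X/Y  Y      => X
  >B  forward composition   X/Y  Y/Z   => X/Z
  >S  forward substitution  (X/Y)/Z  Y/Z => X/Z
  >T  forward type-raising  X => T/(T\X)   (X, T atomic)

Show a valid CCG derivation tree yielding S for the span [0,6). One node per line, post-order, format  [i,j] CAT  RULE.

[0,1] (S/(S\PP))/S  lex  "heard"
[1,2] S  lex  "slowly"
[0,2] S/(S\PP)  >  k=1
[2,3] (S\PP)/S  lex  "read"
[3,4] (S/NP)/(PP/NP)  lex  "dog"
[4,5] PP/NP  lex  "cat"
[3,5] S/NP  >  k=4
[5,6] NP  lex  "park"
[3,6] S  >  k=5
[2,6] S\PP  >  k=3
[0,6] S  >  k=2

[0,6] S   >
  [0,2] S/(S\PP)   >
    [0,1] "heard" : (S/(S\PP))/S
    [1,2] "slowly" : S
  [2,6] S\PP   >
    [2,3] "read" : (S\PP)/S
    [3,6] S   >
      [3,5] S/NP   >
        [3,4] "dog" : (S/NP)/(PP/NP)
        [4,5] "cat" : PP/NP
      [5,6] "park" : NP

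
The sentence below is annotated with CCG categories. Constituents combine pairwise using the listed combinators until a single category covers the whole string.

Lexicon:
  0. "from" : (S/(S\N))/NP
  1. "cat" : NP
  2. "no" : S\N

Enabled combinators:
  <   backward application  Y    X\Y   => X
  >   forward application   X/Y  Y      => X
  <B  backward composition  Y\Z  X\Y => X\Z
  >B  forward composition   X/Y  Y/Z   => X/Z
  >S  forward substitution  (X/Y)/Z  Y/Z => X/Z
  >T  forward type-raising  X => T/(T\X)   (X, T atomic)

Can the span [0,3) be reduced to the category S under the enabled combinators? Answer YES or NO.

YES

[0,3] S   >
  [0,2] S/(S\N)   >
    [0,1] "from" : (S/(S\N))/NP
    [1,2] "cat" : NP
  [2,3] "no" : S\N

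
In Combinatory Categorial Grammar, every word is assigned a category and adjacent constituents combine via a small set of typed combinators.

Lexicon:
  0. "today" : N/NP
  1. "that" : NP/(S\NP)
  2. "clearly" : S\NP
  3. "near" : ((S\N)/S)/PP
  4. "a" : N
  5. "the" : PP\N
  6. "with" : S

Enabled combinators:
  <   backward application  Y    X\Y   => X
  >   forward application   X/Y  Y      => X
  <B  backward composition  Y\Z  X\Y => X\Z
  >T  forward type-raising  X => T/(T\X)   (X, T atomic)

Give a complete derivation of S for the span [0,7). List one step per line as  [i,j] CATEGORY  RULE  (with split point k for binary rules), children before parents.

[0,7] S   <
  [0,3] N   >
    [0,1] "today" : N/NP
    [1,3] NP   >
      [1,2] "that" : NP/(S\NP)
      [2,3] "clearly" : S\NP
  [3,7] S\N   >
    [3,6] (S\N)/S   >
      [3,4] "near" : ((S\N)/S)/PP
      [4,6] PP   <
        [4,5] "a" : N
        [5,6] "the" : PP\N
    [6,7] "with" : S

[0,1] N/NP  lex  "today"
[1,2] NP/(S\NP)  lex  "that"
[2,3] S\NP  lex  "clearly"
[1,3] NP  >  k=2
[0,3] N  >  k=1
[3,4] ((S\N)/S)/PP  lex  "near"
[4,5] N  lex  "a"
[5,6] PP\N  lex  "the"
[4,6] PP  <  k=5
[3,6] (S\N)/S  >  k=4
[6,7] S  lex  "with"
[3,7] S\N  >  k=6
[0,7] S  <  k=3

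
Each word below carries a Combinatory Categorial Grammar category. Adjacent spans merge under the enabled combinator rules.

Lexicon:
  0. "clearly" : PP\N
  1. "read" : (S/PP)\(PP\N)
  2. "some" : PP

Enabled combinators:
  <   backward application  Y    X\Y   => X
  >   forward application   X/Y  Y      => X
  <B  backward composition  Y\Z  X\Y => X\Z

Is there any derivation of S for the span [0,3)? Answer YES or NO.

YES

[0,3] S   >
  [0,2] S/PP   <
    [0,1] "clearly" : PP\N
    [1,2] "read" : (S/PP)\(PP\N)
  [2,3] "some" : PP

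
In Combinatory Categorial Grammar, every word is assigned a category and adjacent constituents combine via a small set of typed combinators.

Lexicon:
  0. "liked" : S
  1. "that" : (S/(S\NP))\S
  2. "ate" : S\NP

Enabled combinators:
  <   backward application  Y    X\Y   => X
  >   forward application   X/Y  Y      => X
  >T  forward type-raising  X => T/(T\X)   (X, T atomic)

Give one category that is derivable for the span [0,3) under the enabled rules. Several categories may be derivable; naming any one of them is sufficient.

[0,3] S   >
  [0,2] S/(S\NP)   <
    [0,1] "liked" : S
    [1,2] "that" : (S/(S\NP))\S
  [2,3] "ate" : S\NP

S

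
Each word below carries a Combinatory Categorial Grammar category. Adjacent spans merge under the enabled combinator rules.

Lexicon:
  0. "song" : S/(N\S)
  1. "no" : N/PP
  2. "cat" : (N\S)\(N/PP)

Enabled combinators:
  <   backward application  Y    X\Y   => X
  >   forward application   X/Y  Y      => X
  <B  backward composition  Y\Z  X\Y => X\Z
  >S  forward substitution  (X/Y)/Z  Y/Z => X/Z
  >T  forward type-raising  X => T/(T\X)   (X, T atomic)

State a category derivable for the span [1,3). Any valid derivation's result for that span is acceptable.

[0,3] S   >
  [0,1] "song" : S/(N\S)
  [1,3] N\S   <
    [1,2] "no" : N/PP
    [2,3] "cat" : (N\S)\(N/PP)

N\S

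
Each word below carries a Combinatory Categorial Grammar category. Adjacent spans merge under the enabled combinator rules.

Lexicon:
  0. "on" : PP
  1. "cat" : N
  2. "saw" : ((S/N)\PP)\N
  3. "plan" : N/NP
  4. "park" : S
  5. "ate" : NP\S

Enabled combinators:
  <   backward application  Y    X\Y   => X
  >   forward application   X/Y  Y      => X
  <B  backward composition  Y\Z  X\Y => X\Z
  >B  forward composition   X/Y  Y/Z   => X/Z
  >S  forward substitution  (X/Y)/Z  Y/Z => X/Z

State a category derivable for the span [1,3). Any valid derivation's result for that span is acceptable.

[0,6] S   >
  [0,3] S/N   <
    [0,1] "on" : PP
    [1,3] (S/N)\PP   <
      [1,2] "cat" : N
      [2,3] "saw" : ((S/N)\PP)\N
  [3,6] N   >
    [3,4] "plan" : N/NP
    [4,6] NP   <
      [4,5] "park" : S
      [5,6] "ate" : NP\S

(S/N)\PP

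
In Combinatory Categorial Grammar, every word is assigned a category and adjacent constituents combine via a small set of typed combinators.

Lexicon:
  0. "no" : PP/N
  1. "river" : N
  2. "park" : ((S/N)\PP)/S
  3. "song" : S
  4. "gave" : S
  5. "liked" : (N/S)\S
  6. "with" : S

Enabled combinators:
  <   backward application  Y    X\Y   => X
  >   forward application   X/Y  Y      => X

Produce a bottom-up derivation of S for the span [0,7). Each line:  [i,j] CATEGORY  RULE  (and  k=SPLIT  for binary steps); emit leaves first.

[0,1] PP/N  lex  "no"
[1,2] N  lex  "river"
[0,2] PP  >  k=1
[2,3] ((S/N)\PP)/S  lex  "park"
[3,4] S  lex  "song"
[2,4] (S/N)\PP  >  k=3
[0,4] S/N  <  k=2
[4,5] S  lex  "gave"
[5,6] (N/S)\S  lex  "liked"
[4,6] N/S  <  k=5
[6,7] S  lex  "with"
[4,7] N  >  k=6
[0,7] S  >  k=4

[0,7] S   >
  [0,4] S/N   <
    [0,2] PP   >
      [0,1] "no" : PP/N
      [1,2] "river" : N
    [2,4] (S/N)\PP   >
      [2,3] "park" : ((S/N)\PP)/S
      [3,4] "song" : S
  [4,7] N   >
    [4,6] N/S   <
      [4,5] "gave" : S
      [5,6] "liked" : (N/S)\S
    [6,7] "with" : S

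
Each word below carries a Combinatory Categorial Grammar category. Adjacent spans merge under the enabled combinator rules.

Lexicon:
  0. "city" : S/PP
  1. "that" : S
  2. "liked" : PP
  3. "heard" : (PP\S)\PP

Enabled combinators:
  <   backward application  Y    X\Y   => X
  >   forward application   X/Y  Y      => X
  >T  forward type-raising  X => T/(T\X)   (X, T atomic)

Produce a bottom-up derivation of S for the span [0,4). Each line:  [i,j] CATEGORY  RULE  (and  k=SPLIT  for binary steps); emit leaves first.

[0,1] S/PP  lex  "city"
[1,2] S  lex  "that"
[2,3] PP  lex  "liked"
[3,4] (PP\S)\PP  lex  "heard"
[2,4] PP\S  <  k=3
[1,4] PP  <  k=2
[0,4] S  >  k=1

[0,4] S   >
  [0,1] "city" : S/PP
  [1,4] PP   <
    [1,2] "that" : S
    [2,4] PP\S   <
      [2,3] "liked" : PP
      [3,4] "heard" : (PP\S)\PP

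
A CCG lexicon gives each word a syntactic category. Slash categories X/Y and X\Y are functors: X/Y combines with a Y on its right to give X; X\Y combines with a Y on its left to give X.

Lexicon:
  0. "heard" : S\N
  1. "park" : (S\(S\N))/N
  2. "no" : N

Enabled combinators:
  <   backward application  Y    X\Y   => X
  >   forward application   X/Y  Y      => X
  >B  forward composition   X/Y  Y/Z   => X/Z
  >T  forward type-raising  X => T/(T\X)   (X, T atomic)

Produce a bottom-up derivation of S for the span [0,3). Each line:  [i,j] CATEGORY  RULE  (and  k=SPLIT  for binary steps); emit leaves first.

[0,1] S\N  lex  "heard"
[1,2] (S\(S\N))/N  lex  "park"
[2,3] N  lex  "no"
[1,3] S\(S\N)  >  k=2
[0,3] S  <  k=1

[0,3] S   <
  [0,1] "heard" : S\N
  [1,3] S\(S\N)   >
    [1,2] "park" : (S\(S\N))/N
    [2,3] "no" : N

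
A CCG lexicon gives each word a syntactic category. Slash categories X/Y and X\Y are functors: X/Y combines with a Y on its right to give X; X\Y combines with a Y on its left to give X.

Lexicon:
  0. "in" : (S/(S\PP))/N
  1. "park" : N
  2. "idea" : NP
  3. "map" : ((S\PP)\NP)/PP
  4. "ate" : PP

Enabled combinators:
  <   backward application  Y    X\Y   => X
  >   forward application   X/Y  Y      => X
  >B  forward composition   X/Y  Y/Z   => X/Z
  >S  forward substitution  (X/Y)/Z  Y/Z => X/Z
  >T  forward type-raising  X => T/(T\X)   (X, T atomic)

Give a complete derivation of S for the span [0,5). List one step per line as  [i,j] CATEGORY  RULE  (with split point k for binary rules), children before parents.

[0,1] (S/(S\PP))/N  lex  "in"
[1,2] N  lex  "park"
[0,2] S/(S\PP)  >  k=1
[2,3] NP  lex  "idea"
[3,4] ((S\PP)\NP)/PP  lex  "map"
[4,5] PP  lex  "ate"
[3,5] (S\PP)\NP  >  k=4
[2,5] S\PP  <  k=3
[0,5] S  >  k=2

[0,5] S   >
  [0,2] S/(S\PP)   >
    [0,1] "in" : (S/(S\PP))/N
    [1,2] "park" : N
  [2,5] S\PP   <
    [2,3] "idea" : NP
    [3,5] (S\PP)\NP   >
      [3,4] "map" : ((S\PP)\NP)/PP
      [4,5] "ate" : PP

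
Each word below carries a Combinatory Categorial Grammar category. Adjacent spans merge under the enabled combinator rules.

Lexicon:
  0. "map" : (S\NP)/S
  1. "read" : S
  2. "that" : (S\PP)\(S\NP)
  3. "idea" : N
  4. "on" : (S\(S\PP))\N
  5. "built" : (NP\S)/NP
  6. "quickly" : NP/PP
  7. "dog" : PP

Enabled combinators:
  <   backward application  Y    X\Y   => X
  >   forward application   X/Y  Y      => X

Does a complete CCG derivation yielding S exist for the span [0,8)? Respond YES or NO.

NO

(S\NP)/S S (S\PP)\(S\NP) N (S\(S\PP))\N (NP\S)/NP NP/PP PP
CKY chart[0,8] = {NP}; S ∉ chart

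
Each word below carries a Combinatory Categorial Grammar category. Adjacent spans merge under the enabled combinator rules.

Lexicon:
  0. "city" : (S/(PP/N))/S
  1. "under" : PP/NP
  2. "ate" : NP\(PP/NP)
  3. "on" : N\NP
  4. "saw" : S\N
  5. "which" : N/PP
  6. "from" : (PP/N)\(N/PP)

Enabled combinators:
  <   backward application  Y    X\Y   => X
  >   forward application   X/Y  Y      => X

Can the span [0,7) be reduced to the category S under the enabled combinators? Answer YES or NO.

YES

[0,7] S   >
  [0,5] S/(PP/N)   >
    [0,1] "city" : (S/(PP/N))/S
    [1,5] S   <
      [1,4] N   <
        [1,3] NP   <
          [1,2] "under" : PP/NP
          [2,3] "ate" : NP\(PP/NP)
        [3,4] "on" : N\NP
      [4,5] "saw" : S\N
  [5,7] PP/N   <
    [5,6] "which" : N/PP
    [6,7] "from" : (PP/N)\(N/PP)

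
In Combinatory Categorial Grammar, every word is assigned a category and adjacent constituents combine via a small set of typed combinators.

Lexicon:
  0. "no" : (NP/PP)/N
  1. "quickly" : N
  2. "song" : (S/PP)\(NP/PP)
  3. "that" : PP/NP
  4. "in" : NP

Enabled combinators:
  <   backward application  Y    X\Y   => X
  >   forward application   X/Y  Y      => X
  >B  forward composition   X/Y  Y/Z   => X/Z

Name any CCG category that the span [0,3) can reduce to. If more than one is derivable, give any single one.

S/PP

[0,5] S   >
  [0,4] S/NP   >B
    [0,3] S/PP   <
      [0,2] NP/PP   >
        [0,1] "no" : (NP/PP)/N
        [1,2] "quickly" : N
      [2,3] "song" : (S/PP)\(NP/PP)
    [3,4] "that" : PP/NP
  [4,5] "in" : NP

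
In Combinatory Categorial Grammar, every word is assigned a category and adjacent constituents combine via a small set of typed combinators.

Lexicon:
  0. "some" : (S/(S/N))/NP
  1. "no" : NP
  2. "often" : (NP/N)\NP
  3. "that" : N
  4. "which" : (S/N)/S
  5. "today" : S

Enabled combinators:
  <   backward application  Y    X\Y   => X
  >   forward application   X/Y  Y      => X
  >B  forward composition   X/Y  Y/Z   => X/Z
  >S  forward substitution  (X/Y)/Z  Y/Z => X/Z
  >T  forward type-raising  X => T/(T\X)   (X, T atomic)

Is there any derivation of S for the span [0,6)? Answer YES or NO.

YES

[0,6] S   >
  [0,4] S/(S/N)   >
    [0,1] "some" : (S/(S/N))/NP
    [1,4] NP   >
      [1,3] NP/N   <
        [1,2] "no" : NP
        [2,3] "often" : (NP/N)\NP
      [3,4] "that" : N
  [4,6] S/N   >
    [4,5] "which" : (S/N)/S
    [5,6] "today" : S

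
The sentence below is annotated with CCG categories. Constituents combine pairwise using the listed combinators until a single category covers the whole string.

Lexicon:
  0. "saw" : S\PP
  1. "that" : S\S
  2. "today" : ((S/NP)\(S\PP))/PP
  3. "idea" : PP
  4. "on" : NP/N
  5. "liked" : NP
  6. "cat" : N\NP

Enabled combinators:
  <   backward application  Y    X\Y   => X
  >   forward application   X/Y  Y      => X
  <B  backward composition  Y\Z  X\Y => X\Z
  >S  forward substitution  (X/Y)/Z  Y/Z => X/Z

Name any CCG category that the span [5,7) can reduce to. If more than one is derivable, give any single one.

[0,7] S   >
  [0,4] S/NP   <
    [0,2] S\PP   <B
      [0,1] "saw" : S\PP
      [1,2] "that" : S\S
    [2,4] (S/NP)\(S\PP)   >
      [2,3] "today" : ((S/NP)\(S\PP))/PP
      [3,4] "idea" : PP
  [4,7] NP   >
    [4,5] "on" : NP/N
    [5,7] N   <
      [5,6] "liked" : NP
      [6,7] "cat" : N\NP

N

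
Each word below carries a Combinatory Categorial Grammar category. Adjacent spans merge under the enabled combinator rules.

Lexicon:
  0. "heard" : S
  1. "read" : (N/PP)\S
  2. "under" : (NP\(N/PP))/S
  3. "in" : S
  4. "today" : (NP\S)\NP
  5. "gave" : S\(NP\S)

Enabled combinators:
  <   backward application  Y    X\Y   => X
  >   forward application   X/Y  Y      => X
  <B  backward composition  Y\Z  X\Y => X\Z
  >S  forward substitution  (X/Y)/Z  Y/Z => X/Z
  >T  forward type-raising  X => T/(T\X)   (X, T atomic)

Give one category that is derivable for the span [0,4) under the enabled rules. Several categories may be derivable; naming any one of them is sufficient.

[0,6] S   <
  [0,4] NP   <
    [0,2] N/PP   <
      [0,1] "heard" : S
      [1,2] "read" : (N/PP)\S
    [2,4] NP\(N/PP)   >
      [2,3] "under" : (NP\(N/PP))/S
      [3,4] "in" : S
  [4,6] S\NP   <B
    [4,5] "today" : (NP\S)\NP
    [5,6] "gave" : S\(NP\S)

NP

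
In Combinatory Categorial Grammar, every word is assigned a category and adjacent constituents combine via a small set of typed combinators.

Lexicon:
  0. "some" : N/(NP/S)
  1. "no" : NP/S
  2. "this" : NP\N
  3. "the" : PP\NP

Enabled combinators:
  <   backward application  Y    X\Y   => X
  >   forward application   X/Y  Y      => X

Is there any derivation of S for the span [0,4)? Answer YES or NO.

N/(NP/S) NP/S NP\N PP\NP
CKY chart[0,4] = {PP}; S ∉ chart

NO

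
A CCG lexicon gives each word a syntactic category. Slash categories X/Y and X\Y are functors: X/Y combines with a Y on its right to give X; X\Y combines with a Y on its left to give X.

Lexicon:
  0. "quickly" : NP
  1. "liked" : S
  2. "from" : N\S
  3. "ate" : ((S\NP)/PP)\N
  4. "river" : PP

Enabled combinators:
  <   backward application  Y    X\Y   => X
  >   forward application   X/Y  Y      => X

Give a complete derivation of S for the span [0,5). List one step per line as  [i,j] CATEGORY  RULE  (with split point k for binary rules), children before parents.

[0,1] NP  lex  "quickly"
[1,2] S  lex  "liked"
[2,3] N\S  lex  "from"
[1,3] N  <  k=2
[3,4] ((S\NP)/PP)\N  lex  "ate"
[1,4] (S\NP)/PP  <  k=3
[4,5] PP  lex  "river"
[1,5] S\NP  >  k=4
[0,5] S  <  k=1

[0,5] S   <
  [0,1] "quickly" : NP
  [1,5] S\NP   >
    [1,4] (S\NP)/PP   <
      [1,3] N   <
        [1,2] "liked" : S
        [2,3] "from" : N\S
      [3,4] "ate" : ((S\NP)/PP)\N
    [4,5] "river" : PP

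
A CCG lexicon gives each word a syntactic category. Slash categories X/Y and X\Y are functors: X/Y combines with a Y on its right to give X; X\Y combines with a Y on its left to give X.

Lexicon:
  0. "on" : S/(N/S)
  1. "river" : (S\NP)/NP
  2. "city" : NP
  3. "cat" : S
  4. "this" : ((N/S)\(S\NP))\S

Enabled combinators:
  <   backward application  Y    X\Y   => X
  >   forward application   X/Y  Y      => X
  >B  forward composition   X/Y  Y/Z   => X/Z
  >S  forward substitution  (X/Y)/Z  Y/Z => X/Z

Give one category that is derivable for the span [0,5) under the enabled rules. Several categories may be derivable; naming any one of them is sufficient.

[0,5] S   >
  [0,1] "on" : S/(N/S)
  [1,5] N/S   <
    [1,3] S\NP   >
      [1,2] "river" : (S\NP)/NP
      [2,3] "city" : NP
    [3,5] (N/S)\(S\NP)   <
      [3,4] "cat" : S
      [4,5] "this" : ((N/S)\(S\NP))\S

S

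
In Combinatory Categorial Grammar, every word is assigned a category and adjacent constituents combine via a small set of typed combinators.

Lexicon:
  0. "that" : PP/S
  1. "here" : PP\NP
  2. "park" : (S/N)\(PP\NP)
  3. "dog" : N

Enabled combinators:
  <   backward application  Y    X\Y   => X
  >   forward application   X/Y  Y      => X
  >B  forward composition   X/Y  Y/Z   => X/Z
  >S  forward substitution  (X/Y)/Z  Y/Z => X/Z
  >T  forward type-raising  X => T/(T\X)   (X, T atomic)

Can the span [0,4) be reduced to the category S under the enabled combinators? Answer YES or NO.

NO

PP/S PP\NP (S/N)\(PP\NP) N
CKY chart[0,4] = {N/(N\PP), NP/(NP\PP), PP, PP/(N\N), PP/(PP\PP), PP/(S\S), S/(S\PP)}; S ∉ chart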